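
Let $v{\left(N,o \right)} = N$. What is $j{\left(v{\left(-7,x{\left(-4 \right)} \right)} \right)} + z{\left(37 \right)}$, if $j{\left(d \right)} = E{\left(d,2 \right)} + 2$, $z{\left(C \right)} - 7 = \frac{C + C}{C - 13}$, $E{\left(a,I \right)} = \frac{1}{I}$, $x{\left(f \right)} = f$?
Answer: $\frac{151}{12} \approx 12.583$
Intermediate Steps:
$z{\left(C \right)} = 7 + \frac{2 C}{-13 + C}$ ($z{\left(C \right)} = 7 + \frac{C + C}{C - 13} = 7 + \frac{2 C}{-13 + C}$)
$j{\left(d \right)} = \frac{5}{2}$ ($j{\left(d \right)} = \frac{1}{2} + 2 = \frac{5}{2}$)
$j{\left(v{\left(-7,x{\left(-4 \right)} \right)} \right)} + z{\left(37 \right)} = \frac{5}{2} + \frac{-91 + 9 \cdot 37}{-13 + 37} = \frac{5}{2} + \frac{-91 + 333}{24} = \frac{5}{2} + \frac{1}{24} \cdot 242 = \frac{5}{2} + \frac{121}{12} = \frac{151}{12}$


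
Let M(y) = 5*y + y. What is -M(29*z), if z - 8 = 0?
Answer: -1392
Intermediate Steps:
z = 8 (z = 8 + 0 = 8)
M(y) = 6*y
-M(29*z) = -6*29*8 = -6*232 = -1*1392 = -1392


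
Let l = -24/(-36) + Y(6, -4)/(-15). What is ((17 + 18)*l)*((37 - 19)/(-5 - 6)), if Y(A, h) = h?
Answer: -588/11 ≈ -53.455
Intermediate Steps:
l = 14/15 (l = -24/(-36) - 4/(-15) = -24*(-1/36) - 4*(-1/15) = ⅔ + 4/15 = 14/15 ≈ 0.93333)
((17 + 18)*l)*((37 - 19)/(-5 - 6)) = ((17 + 18)*(14/15))*((37 - 19)/(-5 - 6)) = (35*(14/15))*(18/(-11)) = 98*(18*(-1/11))/3 = (98/3)*(-18/11) = -588/11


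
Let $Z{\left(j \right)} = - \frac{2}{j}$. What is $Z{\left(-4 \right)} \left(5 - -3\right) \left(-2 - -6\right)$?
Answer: $16$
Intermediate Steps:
$Z{\left(-4 \right)} \left(5 - -3\right) \left(-2 - -6\right) = - \frac{2}{-4} \left(5 - -3\right) \left(-2 - -6\right) = \left(-2\right) \left(- \frac{1}{4}\right) \left(5 + 3\right) \left(-2 + 6\right) = \frac{8 \cdot 4}{2} = \frac{1}{2} \cdot 32 = 16$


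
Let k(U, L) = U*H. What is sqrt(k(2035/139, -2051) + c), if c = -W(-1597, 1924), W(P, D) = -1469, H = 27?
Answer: 8*sqrt(562811)/139 ≈ 43.177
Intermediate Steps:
k(U, L) = 27*U (k(U, L) = U*27 = 27*U)
c = 1469 (c = -1*(-1469) = 1469)
sqrt(k(2035/139, -2051) + c) = sqrt(27*(2035/139) + 1469) = sqrt(54945/139 + 1469) = sqrt(259136/139) = 8*sqrt(562811)/139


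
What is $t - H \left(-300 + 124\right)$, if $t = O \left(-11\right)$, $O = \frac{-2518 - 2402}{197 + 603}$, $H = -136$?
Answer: $- \frac{477367}{20} \approx -23868.0$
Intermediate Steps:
$O = - \frac{123}{20}$ ($O = - \frac{4920}{800} = \left(-4920\right) \frac{1}{800} = - \frac{123}{20} \approx -6.15$)
$t = \frac{1353}{20}$ ($t = \left(- \frac{123}{20}\right) \left(-11\right) = \frac{1353}{20} \approx 67.65$)
$t - H \left(-300 + 124\right) = \frac{1353}{20} - - 136 \left(-300 + 124\right) = \frac{1353}{20} - \left(-136\right) \left(-176\right) = \frac{1353}{20} - 23936 = - \frac{477367}{20}$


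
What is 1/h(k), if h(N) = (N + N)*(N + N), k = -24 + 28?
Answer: 1/64 ≈ 0.015625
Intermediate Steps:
k = 4
h(N) = 4*N² (h(N) = (2*N)*(2*N) = 4*N²)
1/h(k) = 1/(4*4²) = 1/(4*16) = 1/64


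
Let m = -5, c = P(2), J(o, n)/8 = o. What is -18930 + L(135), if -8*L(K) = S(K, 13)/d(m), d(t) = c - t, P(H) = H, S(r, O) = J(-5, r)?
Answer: -132505/7 ≈ -18929.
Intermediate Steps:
J(o, n) = 8*o
S(r, O) = -40 (S(r, O) = 8*(-5) = -40)
c = 2
d(t) = 2 - t
L(K) = 5/7 (L(K) = -(-5)/(2 - 1*(-5)) = -(-5)/(2 + 5) = -(-5)/7 = -⅛*(-40/7) = 5/7)
-18930 + L(135) = -18930 + 5/7 = -132505/7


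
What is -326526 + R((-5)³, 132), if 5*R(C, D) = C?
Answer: -326551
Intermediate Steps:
R(C, D) = C/5
-326526 + R((-5)³, 132) = -326526 + (⅕)*(-5)³ = -326526 + (⅕)*(-125) = -326526 - 25 = -326551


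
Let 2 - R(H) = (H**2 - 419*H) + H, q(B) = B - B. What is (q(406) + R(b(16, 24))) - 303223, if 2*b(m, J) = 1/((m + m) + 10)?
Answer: -2139492265/7056 ≈ -3.0322e+5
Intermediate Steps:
q(B) = 0
b(m, J) = 1/(2*(10 + 2*m)) (b(m, J) = 1/(2*((m + m) + 10)) = 1/(2*(2*m + 10)) = 1/(2*(10 + 2*m)))
R(H) = 2 - H**2 + 418*H (R(H) = 2 - ((H**2 - 419*H) + H) = 2 - (H**2 - 418*H) = 2 + (-H**2 + 418*H) = 2 - H**2 + 418*H)
(q(406) + R(b(16, 24))) - 303223 = (0 + (2 - (1/(4*(5 + 16)))**2 + 418*(1/(4*(5 + 16))))) - 303223 = (0 + (2 - ((1/4)/21)**2 + 418*((1/4)/21))) - 303223 = (0 + (2 - ((1/4)*(1/21))**2 + 418*((1/4)*(1/21)))) - 303223 = (0 + (2 - (1/84)**2 + 418*(1/84))) - 303223 = (0 + (2 - 1*1/7056 + 209/42)) - 303223 = (0 + (2 - 1/7056 + 209/42)) - 303223 = (0 + 49223/7056) - 303223 = 49223/7056 - 303223 = -2139492265/7056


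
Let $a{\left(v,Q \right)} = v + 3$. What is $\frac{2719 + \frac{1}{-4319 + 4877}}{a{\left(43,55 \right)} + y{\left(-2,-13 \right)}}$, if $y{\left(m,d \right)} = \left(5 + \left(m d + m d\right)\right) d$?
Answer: $- \frac{1517203}{387810} \approx -3.9122$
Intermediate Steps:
$y{\left(m,d \right)} = d \left(5 + 2 d m\right)$ ($y{\left(m,d \right)} = \left(5 + \left(d m + d m\right)\right) d = \left(5 + 2 d m\right) d = d \left(5 + 2 d m\right)$)
$a{\left(v,Q \right)} = 3 + v$
$\frac{2719 + \frac{1}{-4319 + 4877}}{a{\left(43,55 \right)} + y{\left(-2,-13 \right)}} = \frac{2719 + \frac{1}{-4319 + 4877}}{\left(3 + 43\right) - 13 \left(5 + 2 \left(-13\right) \left(-2\right)\right)} = \frac{2719 + \frac{1}{558}}{46 - 13 \left(5 + 52\right)} = \frac{2719 + \frac{1}{558}}{46 - 741} = \frac{1517203}{558 \left(46 - 741\right)} = \frac{1517203}{558 \left(-695\right)} = \frac{1517203}{558} \left(- \frac{1}{695}\right) = - \frac{1517203}{387810}$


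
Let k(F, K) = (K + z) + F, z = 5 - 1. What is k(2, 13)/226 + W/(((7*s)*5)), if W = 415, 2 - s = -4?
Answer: 4889/2373 ≈ 2.0603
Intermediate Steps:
s = 6 (s = 2 - 1*(-4) = 2 + 4 = 6)
z = 4
k(F, K) = 4 + F + K (k(F, K) = (K + 4) + F = (4 + K) + F = 4 + F + K)
k(2, 13)/226 + W/(((7*s)*5)) = (4 + 2 + 13)/226 + 415/(((7*6)*5)) = 19*(1/226) + 415/((42*5)) = 19/226 + 415/210 = 19/226 + 415*(1/210) = 19/226 + 83/42 = 4889/2373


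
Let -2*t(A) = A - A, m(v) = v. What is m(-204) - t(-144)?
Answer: -204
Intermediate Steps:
t(A) = 0 (t(A) = -(A - A)/2 = -½*0 = 0)
m(-204) - t(-144) = -204 - 1*0 = -204 + 0 = -204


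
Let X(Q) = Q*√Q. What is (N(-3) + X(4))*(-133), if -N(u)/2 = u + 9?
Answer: 532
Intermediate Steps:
N(u) = -18 - 2*u (N(u) = -2*(u + 9) = -2*(9 + u) = -18 - 2*u)
X(Q) = Q^(3/2)
(N(-3) + X(4))*(-133) = ((-18 - 2*(-3)) + 4^(3/2))*(-133) = ((-18 + 6) + 8)*(-133) = (-12 + 8)*(-133) = -4*(-133) = 532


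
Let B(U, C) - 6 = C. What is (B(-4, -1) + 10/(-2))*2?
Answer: 0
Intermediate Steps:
B(U, C) = 6 + C
(B(-4, -1) + 10/(-2))*2 = ((6 - 1) + 10/(-2))*2 = (5 + 10*(-1/2))*2 = (5 - 5)*2 = 0*2 = 0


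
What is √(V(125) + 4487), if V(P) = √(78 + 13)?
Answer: √(4487 + √91) ≈ 67.056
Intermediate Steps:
V(P) = √91
√(V(125) + 4487) = √(√91 + 4487) = √(4487 + √91)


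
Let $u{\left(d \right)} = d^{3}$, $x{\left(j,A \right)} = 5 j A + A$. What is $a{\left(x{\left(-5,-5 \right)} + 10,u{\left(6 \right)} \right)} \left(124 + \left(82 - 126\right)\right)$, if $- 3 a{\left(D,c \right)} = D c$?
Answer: $-748800$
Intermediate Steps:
$x{\left(j,A \right)} = A + 5 A j$ ($x{\left(j,A \right)} = 5 A j + A = A + 5 A j$)
$a{\left(D,c \right)} = - \frac{D c}{3}$
$a{\left(x{\left(-5,-5 \right)} + 10,u{\left(6 \right)} \right)} \left(124 + \left(82 - 126\right)\right) = - \frac{\left(- 5 \left(1 + 5 \left(-5\right)\right) + 10\right) 6^{3}}{3} \left(124 + \left(82 - 126\right)\right) = \left(- \frac{1}{3}\right) \left(- 5 \left(1 - 25\right) + 10\right) 216 \left(124 - 44\right) = \left(- \frac{1}{3}\right) \left(\left(-5\right) \left(-24\right) + 10\right) 216 \cdot 80 = \left(- \frac{1}{3}\right) \left(120 + 10\right) 216 \cdot 80 = \left(- \frac{1}{3}\right) 130 \cdot 216 \cdot 80 = \left(-9360\right) 80 = -748800$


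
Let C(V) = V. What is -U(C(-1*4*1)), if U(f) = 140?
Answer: -140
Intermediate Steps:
-U(C(-1*4*1)) = -1*140 = -140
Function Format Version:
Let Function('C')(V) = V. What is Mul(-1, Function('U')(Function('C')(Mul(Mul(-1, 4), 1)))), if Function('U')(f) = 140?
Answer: -140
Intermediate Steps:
Mul(-1, Function('U')(Function('C')(Mul(Mul(-1, 4), 1)))) = Mul(-1, 140) = -140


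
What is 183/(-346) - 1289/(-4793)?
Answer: -431125/1658378 ≈ -0.25997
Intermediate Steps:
183/(-346) - 1289/(-4793) = 183*(-1/346) - 1289*(-1/4793) = -183/346 + 1289/4793 = -431125/1658378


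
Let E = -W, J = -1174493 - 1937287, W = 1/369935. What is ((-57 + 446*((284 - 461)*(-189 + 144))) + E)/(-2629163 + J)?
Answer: -1314132308354/2123775748705 ≈ -0.61877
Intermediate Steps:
W = 1/369935 ≈ 2.7032e-6
J = -3111780
E = -1/369935 (E = -1*1/369935 = -1/369935 ≈ -2.7032e-6)
((-57 + 446*((284 - 461)*(-189 + 144))) + E)/(-2629163 + J) = ((-57 + 446*((284 - 461)*(-189 + 144))) - 1/369935)/(-2629163 - 3111780) = ((-57 + 446*(-177*(-45))) - 1/369935)/(-5740943) = ((-57 + 446*7965) - 1/369935)*(-1/5740943) = ((-57 + 3552390) - 1/369935)*(-1/5740943) = (3552333 - 1/369935)*(-1/5740943) = (1314132308354/369935)*(-1/5740943) = -1314132308354/2123775748705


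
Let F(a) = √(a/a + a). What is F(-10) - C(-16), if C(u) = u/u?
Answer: -1 + 3*I ≈ -1.0 + 3.0*I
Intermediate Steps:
F(a) = √(1 + a)
C(u) = 1
F(-10) - C(-16) = √(1 - 10) - 1*1 = √(-9) - 1 = 3*I - 1 = -1 + 3*I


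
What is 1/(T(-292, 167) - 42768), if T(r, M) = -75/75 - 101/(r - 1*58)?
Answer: -350/14969049 ≈ -2.3382e-5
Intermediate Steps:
T(r, M) = -1 - 101/(-58 + r) (T(r, M) = -75*1/75 - 101/(r - 58) = -1 - 101/(-58 + r))
1/(T(-292, 167) - 42768) = 1/((-43 - 1*(-292))/(-58 - 292) - 42768) = 1/((-43 + 292)/(-350) - 42768) = 1/(-1/350*249 - 42768) = 1/(-249/350 - 42768) = 1/(-14969049/350) = -350/14969049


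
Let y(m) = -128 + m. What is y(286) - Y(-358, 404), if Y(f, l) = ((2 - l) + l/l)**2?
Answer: -160643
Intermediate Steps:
Y(f, l) = (3 - l)**2 (Y(f, l) = ((2 - l) + 1)**2 = (3 - l)**2)
y(286) - Y(-358, 404) = (-128 + 286) - (-3 + 404)**2 = 158 - 1*401**2 = 158 - 1*160801 = 158 - 160801 = -160643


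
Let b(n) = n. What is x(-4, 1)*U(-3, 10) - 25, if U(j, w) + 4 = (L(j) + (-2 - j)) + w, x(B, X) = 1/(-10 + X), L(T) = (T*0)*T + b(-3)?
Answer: -229/9 ≈ -25.444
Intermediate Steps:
L(T) = -3 (L(T) = (T*0)*T - 3 = 0*T - 3 = 0 - 3 = -3)
U(j, w) = -9 + w - j (U(j, w) = -4 + ((-3 + (-2 - j)) + w) = -4 + ((-5 - j) + w) = -4 + (-5 + w - j) = -9 + w - j)
x(-4, 1)*U(-3, 10) - 25 = (-9 + 10 - 1*(-3))/(-10 + 1) - 25 = (-9 + 10 + 3)/(-9) - 25 = -⅑*4 - 25 = -4/9 - 25 = -229/9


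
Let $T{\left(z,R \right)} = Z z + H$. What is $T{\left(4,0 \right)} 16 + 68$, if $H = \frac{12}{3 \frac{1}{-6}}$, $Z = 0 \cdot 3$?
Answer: $-316$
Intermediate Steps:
$Z = 0$
$H = -24$ ($H = \frac{12}{3 \left(- \frac{1}{6}\right)} = \frac{12}{- \frac{1}{2}} = 12 \left(-2\right) = -24$)
$T{\left(z,R \right)} = -24$ ($T{\left(z,R \right)} = 0 z - 24 = 0 - 24 = -24$)
$T{\left(4,0 \right)} 16 + 68 = \left(-24\right) 16 + 68 = -384 + 68 = -316$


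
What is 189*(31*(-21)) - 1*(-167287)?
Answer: 44248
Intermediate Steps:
189*(31*(-21)) - 1*(-167287) = 189*(-651) + 167287 = -123039 + 167287 = 44248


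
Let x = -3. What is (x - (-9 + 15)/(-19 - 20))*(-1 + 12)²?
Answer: -4477/13 ≈ -344.38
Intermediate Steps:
(x - (-9 + 15)/(-19 - 20))*(-1 + 12)² = (-3 - (-9 + 15)/(-19 - 20))*(-1 + 12)² = (-3 - 6/(-39))*11² = (-3 - 6*(-1)/39)*121 = (-3 - 1*(-2/13))*121 = (-3 + 2/13)*121 = -37/13*121 = -4477/13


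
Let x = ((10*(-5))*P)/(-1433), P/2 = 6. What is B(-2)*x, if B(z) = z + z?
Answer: -2400/1433 ≈ -1.6748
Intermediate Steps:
B(z) = 2*z
P = 12 (P = 2*6 = 12)
x = 600/1433 (x = ((10*(-5))*12)/(-1433) = -50*12*(-1/1433) = -600*(-1/1433) = 600/1433 ≈ 0.41870)
B(-2)*x = (2*(-2))*(600/1433) = -4*600/1433 = -2400/1433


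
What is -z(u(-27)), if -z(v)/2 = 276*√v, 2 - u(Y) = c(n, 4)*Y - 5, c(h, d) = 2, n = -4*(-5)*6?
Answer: 552*√61 ≈ 4311.3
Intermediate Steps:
n = 120 (n = 20*6 = 120)
u(Y) = 7 - 2*Y (u(Y) = 2 - (2*Y - 5) = 2 - (-5 + 2*Y) = 2 + (5 - 2*Y) = 7 - 2*Y)
z(v) = -552*√v
-z(u(-27)) = -(-552)*√(7 - 2*(-27)) = -(-552)*√(7 + 54) = -(-552)*√61 = 552*√61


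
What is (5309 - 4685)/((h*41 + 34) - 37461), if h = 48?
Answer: -624/35459 ≈ -0.017598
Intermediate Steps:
(5309 - 4685)/((h*41 + 34) - 37461) = (5309 - 4685)/((48*41 + 34) - 37461) = 624/((1968 + 34) - 37461) = 624/(2002 - 37461) = 624/(-35459) = 624*(-1/35459) = -624/35459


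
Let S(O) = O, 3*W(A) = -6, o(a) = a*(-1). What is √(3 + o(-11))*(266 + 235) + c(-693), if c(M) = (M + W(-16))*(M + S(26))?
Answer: 463565 + 501*√14 ≈ 4.6544e+5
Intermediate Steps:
o(a) = -a
W(A) = -2 (W(A) = (⅓)*(-6) = -2)
c(M) = (-2 + M)*(26 + M) (c(M) = (M - 2)*(M + 26) = (-2 + M)*(26 + M))
√(3 + o(-11))*(266 + 235) + c(-693) = √(3 - 1*(-11))*(266 + 235) + (-52 + (-693)² + 24*(-693)) = √(3 + 11)*501 + (-52 + 480249 - 16632) = √14*501 + 463565 = 501*√14 + 463565 = 463565 + 501*√14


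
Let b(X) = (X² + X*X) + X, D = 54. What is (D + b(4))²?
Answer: 8100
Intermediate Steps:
b(X) = X + 2*X² (b(X) = (X² + X²) + X = 2*X² + X = X + 2*X²)
(D + b(4))² = (54 + 4*(1 + 2*4))² = (54 + 4*(1 + 8))² = (54 + 4*9)² = (54 + 36)² = 90² = 8100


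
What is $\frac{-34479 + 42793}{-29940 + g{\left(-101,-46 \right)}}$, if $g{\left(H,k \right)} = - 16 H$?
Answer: $- \frac{4157}{14162} \approx -0.29353$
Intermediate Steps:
$\frac{-34479 + 42793}{-29940 + g{\left(-101,-46 \right)}} = \frac{-34479 + 42793}{-29940 - -1616} = \frac{8314}{-29940 + 1616} = \frac{8314}{-28324} = 8314 \left(- \frac{1}{28324}\right) = - \frac{4157}{14162}$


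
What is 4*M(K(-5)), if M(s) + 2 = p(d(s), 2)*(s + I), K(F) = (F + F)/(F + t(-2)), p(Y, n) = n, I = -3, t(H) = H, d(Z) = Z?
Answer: -144/7 ≈ -20.571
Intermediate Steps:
K(F) = 2*F/(-2 + F) (K(F) = (F + F)/(F - 2) = (2*F)/(-2 + F) = 2*F/(-2 + F))
M(s) = -8 + 2*s (M(s) = -2 + 2*(s - 3) = -2 + 2*(-3 + s) = -2 + (-6 + 2*s) = -8 + 2*s)
4*M(K(-5)) = 4*(-8 + 2*(2*(-5)/(-2 - 5))) = 4*(-8 + 2*(2*(-5)/(-7))) = 4*(-8 + 2*(2*(-5)*(-1/7))) = 4*(-8 + 2*(10/7)) = 4*(-8 + 20/7) = 4*(-36/7) = -144/7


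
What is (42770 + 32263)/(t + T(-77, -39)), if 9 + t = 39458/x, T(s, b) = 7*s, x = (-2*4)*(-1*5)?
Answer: 500220/2923 ≈ 171.13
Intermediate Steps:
x = 40 (x = -8*(-5) = 40)
t = 19549/20 (t = -9 + 39458/40 = -9 + 39458*(1/40) = -9 + 19729/20 = 19549/20 ≈ 977.45)
(42770 + 32263)/(t + T(-77, -39)) = (42770 + 32263)/(19549/20 + 7*(-77)) = 75033/(19549/20 - 539) = 75033/(8769/20) = 75033*(20/8769) = 500220/2923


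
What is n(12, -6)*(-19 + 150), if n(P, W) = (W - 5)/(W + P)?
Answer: -1441/6 ≈ -240.17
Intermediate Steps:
n(P, W) = (-5 + W)/(P + W)
n(12, -6)*(-19 + 150) = ((-5 - 6)/(12 - 6))*(-19 + 150) = (-11/6)*131 = ((1/6)*(-11))*131 = -11/6*131 = -1441/6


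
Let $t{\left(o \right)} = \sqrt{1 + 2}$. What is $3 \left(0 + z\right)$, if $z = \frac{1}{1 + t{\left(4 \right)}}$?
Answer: $- \frac{3}{2} + \frac{3 \sqrt{3}}{2} \approx 1.0981$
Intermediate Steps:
$t{\left(o \right)} = \sqrt{3}$
$z = \frac{1}{1 + \sqrt{3}} \approx 0.36603$
$3 \left(0 + z\right) = 3 \left(0 - \left(\frac{1}{2} - \frac{\sqrt{3}}{2}\right)\right) = 3 \left(- \frac{1}{2} + \frac{\sqrt{3}}{2}\right) = - \frac{3}{2} + \frac{3 \sqrt{3}}{2}$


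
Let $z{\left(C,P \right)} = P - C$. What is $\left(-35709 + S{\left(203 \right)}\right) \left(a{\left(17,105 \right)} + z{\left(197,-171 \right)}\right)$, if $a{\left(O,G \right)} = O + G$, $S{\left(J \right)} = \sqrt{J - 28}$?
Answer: $8784414 - 1230 \sqrt{7} \approx 8.7812 \cdot 10^{6}$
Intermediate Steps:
$S{\left(J \right)} = \sqrt{-28 + J}$
$a{\left(O,G \right)} = G + O$
$\left(-35709 + S{\left(203 \right)}\right) \left(a{\left(17,105 \right)} + z{\left(197,-171 \right)}\right) = \left(-35709 + \sqrt{-28 + 203}\right) \left(\left(105 + 17\right) - 368\right) = \left(-35709 + \sqrt{175}\right) \left(122 - 368\right) = \left(-35709 + 5 \sqrt{7}\right) \left(122 - 368\right) = \left(-35709 + 5 \sqrt{7}\right) \left(-246\right) = 8784414 - 1230 \sqrt{7}$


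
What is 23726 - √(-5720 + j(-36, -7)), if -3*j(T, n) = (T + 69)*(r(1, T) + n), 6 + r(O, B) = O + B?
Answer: 23726 - 2*I*√1298 ≈ 23726.0 - 72.056*I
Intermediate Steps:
r(O, B) = -6 + B + O (r(O, B) = -6 + (O + B) = -6 + (B + O) = -6 + B + O)
j(T, n) = -(69 + T)*(-5 + T + n)/3 (j(T, n) = -(T + 69)*((-6 + T + 1) + n)/3 = -(69 + T)*((-5 + T) + n)/3 = -(69 + T)*(-5 + T + n)/3)
23726 - √(-5720 + j(-36, -7)) = 23726 - √(-5720 + (115 - 23*(-7) - 64/3*(-36) - ⅓*(-36)² - ⅓*(-36)*(-7))) = 23726 - √(-5720 + (115 + 161 + 768 - ⅓*1296 - 84)) = 23726 - √(-5720 + (115 + 161 + 768 - 432 - 84)) = 23726 - √(-5720 + 528) = 23726 - √(-5192) = 23726 - 2*I*√1298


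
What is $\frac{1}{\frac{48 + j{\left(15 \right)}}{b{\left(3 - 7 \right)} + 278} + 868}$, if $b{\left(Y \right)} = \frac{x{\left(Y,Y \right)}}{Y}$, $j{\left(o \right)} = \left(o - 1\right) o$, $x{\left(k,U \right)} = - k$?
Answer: $\frac{277}{240694} \approx 0.0011508$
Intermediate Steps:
$j{\left(o \right)} = o \left(-1 + o\right)$ ($j{\left(o \right)} = \left(-1 + o\right) o = o \left(-1 + o\right)$)
$b{\left(Y \right)} = -1$ ($b{\left(Y \right)} = \frac{\left(-1\right) Y}{Y} = -1$)
$\frac{1}{\frac{48 + j{\left(15 \right)}}{b{\left(3 - 7 \right)} + 278} + 868} = \frac{1}{\frac{48 + 15 \left(-1 + 15\right)}{-1 + 278} + 868} = \frac{1}{\frac{48 + 15 \cdot 14}{277} + 868} = \frac{1}{\left(48 + 210\right) \frac{1}{277} + 868} = \frac{1}{258 \cdot \frac{1}{277} + 868} = \frac{1}{\frac{258}{277} + 868} = \frac{1}{\frac{240694}{277}} = \frac{277}{240694}$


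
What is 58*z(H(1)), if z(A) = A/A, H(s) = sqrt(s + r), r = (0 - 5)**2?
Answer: 58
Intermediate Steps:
r = 25 (r = (-5)**2 = 25)
H(s) = sqrt(25 + s) (H(s) = sqrt(s + 25) = sqrt(25 + s))
z(A) = 1
58*z(H(1)) = 58*1 = 58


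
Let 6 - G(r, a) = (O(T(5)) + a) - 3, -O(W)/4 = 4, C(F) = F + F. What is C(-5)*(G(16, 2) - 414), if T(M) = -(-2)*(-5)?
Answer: 3910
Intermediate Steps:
T(M) = -10 (T(M) = -2*5 = -10)
C(F) = 2*F
O(W) = -16 (O(W) = -4*4 = -16)
G(r, a) = 25 - a (G(r, a) = 6 - ((-16 + a) - 3) = 6 - (-19 + a) = 6 + (19 - a) = 25 - a)
C(-5)*(G(16, 2) - 414) = (2*(-5))*((25 - 1*2) - 414) = -10*((25 - 2) - 414) = -10*(23 - 414) = -10*(-391) = 3910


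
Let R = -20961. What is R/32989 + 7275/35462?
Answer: -503324007/1169855918 ≈ -0.43024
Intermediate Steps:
R/32989 + 7275/35462 = -20961/32989 + 7275/35462 = -503324007/1169855918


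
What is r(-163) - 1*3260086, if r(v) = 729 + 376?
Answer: -3258981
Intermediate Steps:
r(v) = 1105
r(-163) - 1*3260086 = 1105 - 1*3260086 = 1105 - 3260086 = -3258981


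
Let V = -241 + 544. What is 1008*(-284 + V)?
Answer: 19152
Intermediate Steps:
V = 303
1008*(-284 + V) = 1008*(-284 + 303) = 1008*19 = 19152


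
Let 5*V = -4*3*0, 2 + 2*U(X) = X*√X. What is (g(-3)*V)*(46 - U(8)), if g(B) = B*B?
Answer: 0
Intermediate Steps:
U(X) = -1 + X^(3/2)/2 (U(X) = -1 + (X*√X)/2 = -1 + X^(3/2)/2)
V = 0 (V = (-4*3*0)/5 = (-12*0)/5 = (⅕)*0 = 0)
g(B) = B²
(g(-3)*V)*(46 - U(8)) = ((-3)²*0)*(46 - (-1 + 8^(3/2)/2)) = (9*0)*(46 - (-1 + (16*√2)/2)) = 0*(46 - (-1 + 8*√2)) = 0*(46 + (1 - 8*√2)) = 0*(47 - 8*√2) = 0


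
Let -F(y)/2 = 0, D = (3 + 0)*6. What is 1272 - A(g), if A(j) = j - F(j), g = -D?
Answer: 1290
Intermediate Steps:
D = 18 (D = 3*6 = 18)
F(y) = 0 (F(y) = -2*0 = 0)
g = -18 (g = -1*18 = -18)
A(j) = j (A(j) = j - 1*0 = j + 0 = j)
1272 - A(g) = 1272 - 1*(-18) = 1272 + 18 = 1290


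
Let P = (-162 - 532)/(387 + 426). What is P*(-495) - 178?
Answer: 66272/271 ≈ 244.55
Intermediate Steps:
P = -694/813 ≈ -0.85363
P*(-495) - 178 = -694/813*(-495) - 178 = 114510/271 - 178 = 66272/271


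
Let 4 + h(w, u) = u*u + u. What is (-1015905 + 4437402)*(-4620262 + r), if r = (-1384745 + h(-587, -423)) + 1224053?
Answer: -15747275710644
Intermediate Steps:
h(w, u) = -4 + u + u² (h(w, u) = -4 + (u*u + u) = -4 + (u² + u) = -4 + (u + u²) = -4 + u + u²)
r = 17810 (r = (-1384745 + (-4 - 423 + (-423)²)) + 1224053 = (-1384745 + (-4 - 423 + 178929)) + 1224053 = (-1384745 + 178502) + 1224053 = -1206243 + 1224053 = 17810)
(-1015905 + 4437402)*(-4620262 + r) = (-1015905 + 4437402)*(-4620262 + 17810) = 3421497*(-4602452) = -15747275710644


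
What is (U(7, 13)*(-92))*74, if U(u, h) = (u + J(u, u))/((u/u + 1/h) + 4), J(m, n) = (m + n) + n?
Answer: -1239056/33 ≈ -37547.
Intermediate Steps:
J(m, n) = m + 2*n
U(u, h) = 4*u/(5 + 1/h) (U(u, h) = (u + (u + 2*u))/((u/u + 1/h) + 4) = (u + 3*u)/((1 + 1/h) + 4) = (4*u)/(5 + 1/h) = 4*u/(5 + 1/h))
(U(7, 13)*(-92))*74 = ((4*13*7/(1 + 5*13))*(-92))*74 = ((4*13*7/(1 + 65))*(-92))*74 = ((4*13*7/66)*(-92))*74 = ((4*13*7*(1/66))*(-92))*74 = ((182/33)*(-92))*74 = -16744/33*74 = -1239056/33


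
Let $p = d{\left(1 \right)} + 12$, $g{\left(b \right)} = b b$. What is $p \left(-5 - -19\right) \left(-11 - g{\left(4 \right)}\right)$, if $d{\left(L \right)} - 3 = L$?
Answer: $-6048$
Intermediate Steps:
$d{\left(L \right)} = 3 + L$
$g{\left(b \right)} = b^{2}$
$p = 16$ ($p = \left(3 + 1\right) + 12 = 4 + 12 = 16$)
$p \left(-5 - -19\right) \left(-11 - g{\left(4 \right)}\right) = 16 \left(-5 - -19\right) \left(-11 - 4^{2}\right) = 16 \left(-5 + 19\right) \left(-11 - 16\right) = 16 \cdot 14 \left(-11 - 16\right) = 224 \left(-27\right) = -6048$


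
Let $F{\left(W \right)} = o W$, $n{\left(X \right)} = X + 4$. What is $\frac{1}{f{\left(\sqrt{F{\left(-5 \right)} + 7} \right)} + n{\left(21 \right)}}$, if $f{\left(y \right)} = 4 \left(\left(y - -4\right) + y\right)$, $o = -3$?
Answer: $\frac{41}{273} - \frac{8 \sqrt{22}}{273} \approx 0.012735$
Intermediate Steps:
$n{\left(X \right)} = 4 + X$
$F{\left(W \right)} = - 3 W$
$f{\left(y \right)} = 16 + 8 y$ ($f{\left(y \right)} = 4 \left(\left(y + 4\right) + y\right) = 4 \left(\left(4 + y\right) + y\right) = 4 \left(4 + 2 y\right) = 16 + 8 y$)
$\frac{1}{f{\left(\sqrt{F{\left(-5 \right)} + 7} \right)} + n{\left(21 \right)}} = \frac{1}{\left(16 + 8 \sqrt{\left(-3\right) \left(-5\right) + 7}\right) + \left(4 + 21\right)} = \frac{1}{\left(16 + 8 \sqrt{15 + 7}\right) + 25} = \frac{1}{\left(16 + 8 \sqrt{22}\right) + 25} = \frac{1}{41 + 8 \sqrt{22}}$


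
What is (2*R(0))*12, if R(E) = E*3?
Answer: 0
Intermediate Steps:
R(E) = 3*E
(2*R(0))*12 = (2*(3*0))*12 = (2*0)*12 = 0*12 = 0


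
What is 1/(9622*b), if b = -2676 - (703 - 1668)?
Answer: -1/16463242 ≈ -6.0741e-8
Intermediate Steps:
b = -1711 (b = -2676 - 1*(-965) = -2676 + 965 = -1711)
1/(9622*b) = 1/(9622*(-1711)) = (1/9622)*(-1/1711) = -1/16463242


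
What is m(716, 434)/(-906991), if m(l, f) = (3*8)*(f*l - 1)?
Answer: -7457832/906991 ≈ -8.2226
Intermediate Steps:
m(l, f) = -24 + 24*f*l (m(l, f) = 24*(-1 + f*l) = -24 + 24*f*l)
m(716, 434)/(-906991) = (-24 + 24*434*716)/(-906991) = (-24 + 7457856)*(-1/906991) = 7457832*(-1/906991) = -7457832/906991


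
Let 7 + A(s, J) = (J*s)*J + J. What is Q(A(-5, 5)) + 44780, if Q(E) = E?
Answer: 44653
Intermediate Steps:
A(s, J) = -7 + J + s*J**2 (A(s, J) = -7 + ((J*s)*J + J) = -7 + (s*J**2 + J) = -7 + (J + s*J**2) = -7 + J + s*J**2)
Q(A(-5, 5)) + 44780 = (-7 + 5 - 5*5**2) + 44780 = (-7 + 5 - 5*25) + 44780 = (-7 + 5 - 125) + 44780 = -127 + 44780 = 44653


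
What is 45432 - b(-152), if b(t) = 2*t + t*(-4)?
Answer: 45128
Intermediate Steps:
b(t) = -2*t (b(t) = 2*t - 4*t = -2*t)
45432 - b(-152) = 45432 - (-2)*(-152) = 45432 - 1*304 = 45432 - 304 = 45128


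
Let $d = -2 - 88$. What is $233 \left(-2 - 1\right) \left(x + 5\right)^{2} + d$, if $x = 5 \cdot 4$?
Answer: $-436965$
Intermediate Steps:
$x = 20$
$d = -90$ ($d = -2 - 88 = -90$)
$233 \left(-2 - 1\right) \left(x + 5\right)^{2} + d = 233 \left(-2 - 1\right) \left(20 + 5\right)^{2} - 90 = 233 \left(- 3 \cdot 25^{2}\right) - 90 = 233 \left(\left(-3\right) 625\right) - 90 = 233 \left(-1875\right) - 90 = -436875 - 90 = -436965$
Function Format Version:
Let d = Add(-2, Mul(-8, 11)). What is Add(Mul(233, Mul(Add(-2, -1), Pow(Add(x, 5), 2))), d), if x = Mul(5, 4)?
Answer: -436965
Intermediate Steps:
x = 20
d = -90 (d = Add(-2, -88) = -90)
Add(Mul(233, Mul(Add(-2, -1), Pow(Add(x, 5), 2))), d) = Add(Mul(233, Mul(Add(-2, -1), Pow(Add(20, 5), 2))), -90) = Add(Mul(233, Mul(-3, Pow(25, 2))), -90) = Add(Mul(233, Mul(-3, 625)), -90) = Add(Mul(233, -1875), -90) = Add(-436875, -90) = -436965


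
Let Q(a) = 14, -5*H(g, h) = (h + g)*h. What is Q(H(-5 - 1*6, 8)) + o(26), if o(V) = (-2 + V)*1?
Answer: 38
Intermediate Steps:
o(V) = -2 + V
H(g, h) = -h*(g + h)/5 (H(g, h) = -(h + g)*h/5 = -(g + h)*h/5 = -h*(g + h)/5)
Q(H(-5 - 1*6, 8)) + o(26) = 14 + (-2 + 26) = 14 + 24 = 38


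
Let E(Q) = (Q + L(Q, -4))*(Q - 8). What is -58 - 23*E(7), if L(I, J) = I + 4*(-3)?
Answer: -12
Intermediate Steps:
L(I, J) = -12 + I (L(I, J) = I - 12 = -12 + I)
E(Q) = (-12 + 2*Q)*(-8 + Q) (E(Q) = (Q + (-12 + Q))*(Q - 8) = (-12 + 2*Q)*(-8 + Q))
-58 - 23*E(7) = -58 - 23*(96 - 28*7 + 2*7²) = -58 - 23*(96 - 196 + 2*49) = -58 - 23*(96 - 196 + 98) = -58 - 23*(-2) = -58 + 46 = -12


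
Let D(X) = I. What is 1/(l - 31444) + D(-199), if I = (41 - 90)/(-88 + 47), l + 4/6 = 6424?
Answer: 3677915/3077542 ≈ 1.1951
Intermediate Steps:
l = 19270/3 (l = -⅔ + 6424 = 19270/3 ≈ 6423.3)
I = 49/41 (I = -49/(-41) = -49*(-1/41) = 49/41 ≈ 1.1951)
D(X) = 49/41
1/(l - 31444) + D(-199) = 1/(19270/3 - 31444) + 49/41 = 1/(-75062/3) + 49/41 = -3/75062 + 49/41 = 3677915/3077542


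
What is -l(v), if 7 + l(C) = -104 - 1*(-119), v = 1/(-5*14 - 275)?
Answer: -8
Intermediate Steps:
v = -1/345 (v = 1/(-70 - 275) = 1/(-345) = -1/345 ≈ -0.0028986)
l(C) = 8 (l(C) = -7 + (-104 - 1*(-119)) = -7 + (-104 + 119) = -7 + 15 = 8)
-l(v) = -1*8 = -8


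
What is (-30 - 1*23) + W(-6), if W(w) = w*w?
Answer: -17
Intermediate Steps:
W(w) = w²
(-30 - 1*23) + W(-6) = (-30 - 1*23) + (-6)² = (-30 - 23) + 36 = -53 + 36 = -17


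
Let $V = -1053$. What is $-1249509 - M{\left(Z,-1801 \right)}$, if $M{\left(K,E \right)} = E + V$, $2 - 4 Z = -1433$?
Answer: $-1246655$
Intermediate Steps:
$Z = \frac{1435}{4}$ ($Z = \frac{1}{2} - - \frac{1433}{4} = \frac{1}{2} + \frac{1433}{4} = \frac{1435}{4} \approx 358.75$)
$M{\left(K,E \right)} = -1053 + E$ ($M{\left(K,E \right)} = E - 1053 = -1053 + E$)
$-1249509 - M{\left(Z,-1801 \right)} = -1249509 - \left(-1053 - 1801\right) = -1249509 - -2854 = -1249509 + 2854 = -1246655$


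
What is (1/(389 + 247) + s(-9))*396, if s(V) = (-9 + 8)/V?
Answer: 2365/53 ≈ 44.623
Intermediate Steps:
s(V) = -1/V
(1/(389 + 247) + s(-9))*396 = (1/(389 + 247) - 1/(-9))*396 = (1/636 - 1*(-⅑))*396 = (1/636 + ⅑)*396 = (215/1908)*396 = 2365/53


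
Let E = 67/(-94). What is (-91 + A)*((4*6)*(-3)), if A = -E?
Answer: 305532/47 ≈ 6500.7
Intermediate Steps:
E = -67/94 (E = 67*(-1/94) = -67/94 ≈ -0.71277)
A = 67/94 (A = -1*(-67/94) = 67/94 ≈ 0.71277)
(-91 + A)*((4*6)*(-3)) = (-91 + 67/94)*((4*6)*(-3)) = -101844*(-3)/47 = -8487/94*(-72) = 305532/47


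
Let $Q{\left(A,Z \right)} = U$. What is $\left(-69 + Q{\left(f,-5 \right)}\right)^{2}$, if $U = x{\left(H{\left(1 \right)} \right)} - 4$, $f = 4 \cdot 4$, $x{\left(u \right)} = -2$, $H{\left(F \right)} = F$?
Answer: $5625$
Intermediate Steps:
$f = 16$
$U = -6$ ($U = -2 - 4 = -6$)
$Q{\left(A,Z \right)} = -6$
$\left(-69 + Q{\left(f,-5 \right)}\right)^{2} = \left(-69 - 6\right)^{2} = \left(-75\right)^{2} = 5625$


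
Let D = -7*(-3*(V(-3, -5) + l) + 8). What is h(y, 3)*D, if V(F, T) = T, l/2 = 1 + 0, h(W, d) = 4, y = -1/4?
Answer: -476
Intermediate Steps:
y = -1/4 (y = -1*1/4 = -1/4 ≈ -0.25000)
l = 2 (l = 2*(1 + 0) = 2*1 = 2)
D = -119 (D = -7*(-3*(-5 + 2) + 8) = -7*(-3*(-3) + 8) = -7*(9 + 8) = -7*17 = -119)
h(y, 3)*D = 4*(-119) = -476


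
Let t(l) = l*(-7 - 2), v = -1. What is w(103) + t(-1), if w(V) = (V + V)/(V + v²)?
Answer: 571/52 ≈ 10.981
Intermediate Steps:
w(V) = 2*V/(1 + V) (w(V) = (V + V)/(V + (-1)²) = (2*V)/(V + 1) = (2*V)/(1 + V) = 2*V/(1 + V))
t(l) = -9*l (t(l) = l*(-9) = -9*l)
w(103) + t(-1) = 2*103/(1 + 103) - 9*(-1) = 2*103/104 + 9 = 2*103*(1/104) + 9 = 103/52 + 9 = 571/52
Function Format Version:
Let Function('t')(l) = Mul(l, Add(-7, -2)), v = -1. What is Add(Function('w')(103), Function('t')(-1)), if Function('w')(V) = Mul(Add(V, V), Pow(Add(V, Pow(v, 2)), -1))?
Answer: Rational(571, 52) ≈ 10.981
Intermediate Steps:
Function('w')(V) = Mul(2, V, Pow(Add(1, V), -1)) (Function('w')(V) = Mul(Add(V, V), Pow(Add(V, Pow(-1, 2)), -1)) = Mul(Mul(2, V), Pow(Add(V, 1), -1)) = Mul(Mul(2, V), Pow(Add(1, V), -1)) = Mul(2, V, Pow(Add(1, V), -1)))
Function('t')(l) = Mul(-9, l) (Function('t')(l) = Mul(l, -9) = Mul(-9, l))
Add(Function('w')(103), Function('t')(-1)) = Add(Mul(2, 103, Pow(Add(1, 103), -1)), Mul(-9, -1)) = Add(Mul(2, 103, Pow(104, -1)), 9) = Add(Mul(2, 103, Rational(1, 104)), 9) = Add(Rational(103, 52), 9) = Rational(571, 52)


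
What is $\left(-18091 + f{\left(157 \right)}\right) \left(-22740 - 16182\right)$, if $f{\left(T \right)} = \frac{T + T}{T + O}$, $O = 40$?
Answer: $\frac{138702945186}{197} \approx 7.0408 \cdot 10^{8}$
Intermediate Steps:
$f{\left(T \right)} = \frac{2 T}{40 + T}$ ($f{\left(T \right)} = \frac{T + T}{T + 40} = \frac{2 T}{40 + T}$)
$\left(-18091 + f{\left(157 \right)}\right) \left(-22740 - 16182\right) = \left(-18091 + 2 \cdot 157 \frac{1}{40 + 157}\right) \left(-22740 - 16182\right) = \left(-18091 + 2 \cdot 157 \cdot \frac{1}{197}\right) \left(-38922\right) = \left(-18091 + \frac{314}{197}\right) \left(-38922\right) = \left(- \frac{3563613}{197}\right) \left(-38922\right) = \frac{138702945186}{197}$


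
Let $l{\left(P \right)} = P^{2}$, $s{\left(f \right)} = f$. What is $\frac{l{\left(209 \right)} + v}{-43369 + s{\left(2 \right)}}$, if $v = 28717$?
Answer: $- \frac{72398}{43367} \approx -1.6694$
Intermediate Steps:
$\frac{l{\left(209 \right)} + v}{-43369 + s{\left(2 \right)}} = \frac{209^{2} + 28717}{-43369 + 2} = \frac{43681 + 28717}{-43367} = 72398 \left(- \frac{1}{43367}\right) = - \frac{72398}{43367}$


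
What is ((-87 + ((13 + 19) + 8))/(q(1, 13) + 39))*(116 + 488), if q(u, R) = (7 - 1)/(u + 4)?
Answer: -141940/201 ≈ -706.17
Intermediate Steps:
q(u, R) = 6/(4 + u)
((-87 + ((13 + 19) + 8))/(q(1, 13) + 39))*(116 + 488) = ((-87 + ((13 + 19) + 8))/(6/(4 + 1) + 39))*(116 + 488) = ((-87 + (32 + 8))/(6/5 + 39))*604 = ((-87 + 40)/(6*(⅕) + 39))*604 = -47/(6/5 + 39)*604 = -47/201/5*604 = -47*5/201*604 = -235/201*604 = -141940/201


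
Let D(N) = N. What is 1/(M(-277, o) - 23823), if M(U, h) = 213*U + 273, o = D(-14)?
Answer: -1/82551 ≈ -1.2114e-5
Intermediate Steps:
o = -14
M(U, h) = 273 + 213*U
1/(M(-277, o) - 23823) = 1/((273 + 213*(-277)) - 23823) = 1/((273 - 59001) - 23823) = 1/(-58728 - 23823) = 1/(-82551) = -1/82551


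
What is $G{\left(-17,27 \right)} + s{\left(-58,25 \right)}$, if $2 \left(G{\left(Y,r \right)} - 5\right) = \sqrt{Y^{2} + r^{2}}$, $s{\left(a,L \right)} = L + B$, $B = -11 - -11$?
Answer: $30 + \frac{\sqrt{1018}}{2} \approx 45.953$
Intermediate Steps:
$B = 0$ ($B = -11 + 11 = 0$)
$s{\left(a,L \right)} = L$ ($s{\left(a,L \right)} = L + 0 = L$)
$G{\left(Y,r \right)} = 5 + \frac{\sqrt{Y^{2} + r^{2}}}{2}$
$G{\left(-17,27 \right)} + s{\left(-58,25 \right)} = \left(5 + \frac{\sqrt{\left(-17\right)^{2} + 27^{2}}}{2}\right) + 25 = \left(5 + \frac{\sqrt{289 + 729}}{2}\right) + 25 = \left(5 + \frac{\sqrt{1018}}{2}\right) + 25 = 30 + \frac{\sqrt{1018}}{2}$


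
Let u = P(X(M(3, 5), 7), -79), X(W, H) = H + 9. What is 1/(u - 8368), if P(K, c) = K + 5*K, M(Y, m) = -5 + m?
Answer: -1/8272 ≈ -0.00012089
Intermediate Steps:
X(W, H) = 9 + H
P(K, c) = 6*K
u = 96 (u = 6*(9 + 7) = 6*16 = 96)
1/(u - 8368) = 1/(96 - 8368) = 1/(-8272) = -1/8272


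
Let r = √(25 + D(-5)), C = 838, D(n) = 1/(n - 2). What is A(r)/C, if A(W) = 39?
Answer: 39/838 ≈ 0.046539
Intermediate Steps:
D(n) = 1/(-2 + n)
r = √1218/7 (r = √(25 + 1/(-2 - 5)) = √(25 + 1/(-7)) = √(25 - ⅐) = √(174/7) = √1218/7 ≈ 4.9857)
A(r)/C = 39/838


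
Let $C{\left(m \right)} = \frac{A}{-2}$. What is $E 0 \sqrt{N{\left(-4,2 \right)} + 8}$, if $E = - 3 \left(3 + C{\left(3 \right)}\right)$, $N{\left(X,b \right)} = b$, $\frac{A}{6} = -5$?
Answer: $0$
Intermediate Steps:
$A = -30$ ($A = 6 \left(-5\right) = -30$)
$C{\left(m \right)} = 15$ ($C{\left(m \right)} = - \frac{30}{-2} = \left(-30\right) \left(- \frac{1}{2}\right) = 15$)
$E = -54$ ($E = - 3 \left(3 + 15\right) = \left(-3\right) 18 = -54$)
$E 0 \sqrt{N{\left(-4,2 \right)} + 8} = \left(-54\right) 0 \sqrt{2 + 8} = 0 \sqrt{10} = 0$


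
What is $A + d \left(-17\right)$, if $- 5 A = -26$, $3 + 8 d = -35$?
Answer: $\frac{1719}{20} \approx 85.95$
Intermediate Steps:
$d = - \frac{19}{4}$ ($d = - \frac{3}{8} + \frac{1}{8} \left(-35\right) = - \frac{3}{8} - \frac{35}{8} = - \frac{19}{4} \approx -4.75$)
$A = \frac{26}{5}$ ($A = \left(- \frac{1}{5}\right) \left(-26\right) = \frac{26}{5} \approx 5.2$)
$A + d \left(-17\right) = \frac{26}{5} - - \frac{323}{4} = \frac{26}{5} + \frac{323}{4} = \frac{1719}{20}$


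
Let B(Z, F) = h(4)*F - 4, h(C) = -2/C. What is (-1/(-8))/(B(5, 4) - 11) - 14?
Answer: -1905/136 ≈ -14.007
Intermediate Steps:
B(Z, F) = -4 - F/2 (B(Z, F) = (-2/4)*F - 4 = (-2*¼)*F - 4 = -F/2 - 4 = -4 - F/2)
(-1/(-8))/(B(5, 4) - 11) - 14 = (-1/(-8))/((-4 - ½*4) - 11) - 14 = (-1*(-⅛))/((-4 - 2) - 11) - 14 = (⅛)/(-6 - 11) - 14 = (⅛)/(-17) - 14 = -1/17*⅛ - 14 = -1/136 - 14 = -1905/136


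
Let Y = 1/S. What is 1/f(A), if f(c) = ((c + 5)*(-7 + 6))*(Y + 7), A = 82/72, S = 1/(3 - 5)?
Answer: -36/1105 ≈ -0.032579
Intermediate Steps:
S = -1/2 (S = 1/(-2) = -1/2 ≈ -0.50000)
A = 41/36 (A = 82*(1/72) = 41/36 ≈ 1.1389)
Y = -2 (Y = 1/(-1/2) = -2)
f(c) = -25 - 5*c (f(c) = ((c + 5)*(-7 + 6))*(-2 + 7) = ((5 + c)*(-1))*5 = (-5 - c)*5 = -25 - 5*c)
1/f(A) = 1/(-25 - 5*41/36) = 1/(-25 - 205/36) = 1/(-1105/36) = -36/1105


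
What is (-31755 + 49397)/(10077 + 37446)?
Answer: 17642/47523 ≈ 0.37123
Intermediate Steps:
(-31755 + 49397)/(10077 + 37446) = 17642/47523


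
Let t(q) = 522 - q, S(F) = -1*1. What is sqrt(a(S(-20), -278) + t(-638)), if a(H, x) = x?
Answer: 21*sqrt(2) ≈ 29.698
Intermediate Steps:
S(F) = -1
sqrt(a(S(-20), -278) + t(-638)) = sqrt(-278 + (522 - 1*(-638))) = sqrt(-278 + (522 + 638)) = sqrt(-278 + 1160) = sqrt(882) = 21*sqrt(2)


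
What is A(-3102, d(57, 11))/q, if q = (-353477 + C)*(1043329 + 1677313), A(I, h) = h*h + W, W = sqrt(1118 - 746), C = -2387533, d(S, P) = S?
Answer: -1083/2485768976140 - sqrt(93)/3728653464210 ≈ -4.3827e-10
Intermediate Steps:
W = 2*sqrt(93) (W = sqrt(372) = 2*sqrt(93) ≈ 19.287)
A(I, h) = h**2 + 2*sqrt(93) (A(I, h) = h*h + 2*sqrt(93) = h**2 + 2*sqrt(93))
q = -7457306928420 (q = (-353477 - 2387533)*(1043329 + 1677313) = -2741010*2720642 = -7457306928420)
A(-3102, d(57, 11))/q = (57**2 + 2*sqrt(93))/(-7457306928420) = (3249 + 2*sqrt(93))*(-1/7457306928420) = -1083/2485768976140 - sqrt(93)/3728653464210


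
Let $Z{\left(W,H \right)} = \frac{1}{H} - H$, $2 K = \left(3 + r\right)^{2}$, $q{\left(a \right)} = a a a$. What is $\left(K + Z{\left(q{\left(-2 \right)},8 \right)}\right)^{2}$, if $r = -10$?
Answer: $\frac{17689}{64} \approx 276.39$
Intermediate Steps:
$q{\left(a \right)} = a^{3}$ ($q{\left(a \right)} = a^{2} a = a^{3}$)
$K = \frac{49}{2}$ ($K = \frac{\left(3 - 10\right)^{2}}{2} = \frac{\left(-7\right)^{2}}{2} = \frac{1}{2} \cdot 49 = \frac{49}{2} \approx 24.5$)
$\left(K + Z{\left(q{\left(-2 \right)},8 \right)}\right)^{2} = \left(\frac{49}{2} + \left(\frac{1}{8} - 8\right)\right)^{2} = \left(\frac{49}{2} - \frac{63}{8}\right)^{2} = \left(\frac{133}{8}\right)^{2} = \frac{17689}{64}$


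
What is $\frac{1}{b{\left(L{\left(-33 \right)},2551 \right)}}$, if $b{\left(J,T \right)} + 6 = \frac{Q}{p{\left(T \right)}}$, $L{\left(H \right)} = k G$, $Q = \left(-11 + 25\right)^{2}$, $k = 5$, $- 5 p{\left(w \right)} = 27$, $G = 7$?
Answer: $- \frac{27}{1142} \approx -0.023643$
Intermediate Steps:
$p{\left(w \right)} = - \frac{27}{5}$ ($p{\left(w \right)} = \left(- \frac{1}{5}\right) 27 = - \frac{27}{5}$)
$Q = 196$ ($Q = 14^{2} = 196$)
$L{\left(H \right)} = 35$ ($L{\left(H \right)} = 5 \cdot 7 = 35$)
$b{\left(J,T \right)} = - \frac{1142}{27}$ ($b{\left(J,T \right)} = -6 + \frac{196}{- \frac{27}{5}} = -6 + 196 \left(- \frac{5}{27}\right) = -6 - \frac{980}{27} = - \frac{1142}{27}$)
$\frac{1}{b{\left(L{\left(-33 \right)},2551 \right)}} = \frac{1}{- \frac{1142}{27}} = - \frac{27}{1142}$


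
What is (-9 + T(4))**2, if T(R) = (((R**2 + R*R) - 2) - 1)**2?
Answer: 692224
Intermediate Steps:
T(R) = (-3 + 2*R**2)**2 (T(R) = (((R**2 + R**2) - 2) - 1)**2 = ((2*R**2 - 2) - 1)**2 = ((-2 + 2*R**2) - 1)**2 = (-3 + 2*R**2)**2)
(-9 + T(4))**2 = (-9 + (-3 + 2*4**2)**2)**2 = (-9 + (-3 + 2*16)**2)**2 = (-9 + (-3 + 32)**2)**2 = (-9 + 29**2)**2 = (-9 + 841)**2 = 832**2 = 692224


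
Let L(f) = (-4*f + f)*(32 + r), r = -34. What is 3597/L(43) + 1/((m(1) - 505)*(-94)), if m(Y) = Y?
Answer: 28401955/2037168 ≈ 13.942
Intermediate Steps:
L(f) = 6*f (L(f) = (-4*f + f)*(32 - 34) = -3*f*(-2) = 6*f)
3597/L(43) + 1/((m(1) - 505)*(-94)) = 3597/((6*43)) + 1/((1 - 505)*(-94)) = 3597/258 - 1/94/(-504) = 3597*(1/258) - 1/504*(-1/94) = 1199/86 + 1/47376 = 28401955/2037168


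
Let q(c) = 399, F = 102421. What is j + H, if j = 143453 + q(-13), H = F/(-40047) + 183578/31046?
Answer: 4706716922048/32718399 ≈ 1.4386e+5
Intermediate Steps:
H = 109789100/32718399 (H = 102421/(-40047) + 183578/31046 = 102421*(-1/40047) + 183578*(1/31046) = -102421/40047 + 4831/817 = 109789100/32718399 ≈ 3.3556)
j = 143852 (j = 143453 + 399 = 143852)
j + H = 143852 + 109789100/32718399 = 4706716922048/32718399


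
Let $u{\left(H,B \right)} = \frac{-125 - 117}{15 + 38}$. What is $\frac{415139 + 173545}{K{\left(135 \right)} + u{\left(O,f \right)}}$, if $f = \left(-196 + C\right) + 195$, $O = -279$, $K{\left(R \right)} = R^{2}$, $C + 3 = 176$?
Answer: $\frac{31200252}{965683} \approx 32.309$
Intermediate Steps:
$C = 173$ ($C = -3 + 176 = 173$)
$f = 172$ ($f = \left(-196 + 173\right) + 195 = -23 + 195 = 172$)
$u{\left(H,B \right)} = - \frac{242}{53}$
$\frac{415139 + 173545}{K{\left(135 \right)} + u{\left(O,f \right)}} = \frac{415139 + 173545}{135^{2} - \frac{242}{53}} = \frac{588684}{18225 - \frac{242}{53}} = \frac{588684}{\frac{965683}{53}} = 588684 \cdot \frac{53}{965683} = \frac{31200252}{965683}$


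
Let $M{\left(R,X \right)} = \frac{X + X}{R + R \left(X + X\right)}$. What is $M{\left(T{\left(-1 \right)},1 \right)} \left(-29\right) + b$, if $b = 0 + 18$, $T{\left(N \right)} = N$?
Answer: $\frac{112}{3} \approx 37.333$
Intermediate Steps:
$b = 18$
$M{\left(R,X \right)} = \frac{2 X}{R + 2 R X}$ ($M{\left(R,X \right)} = \frac{2 X}{R + R 2 X} = \frac{2 X}{R + 2 R X}$)
$M{\left(T{\left(-1 \right)},1 \right)} \left(-29\right) + b = 2 \cdot 1 \frac{1}{-1} \frac{1}{1 + 2 \cdot 1} \left(-29\right) + 18 = 2 \cdot 1 \left(-1\right) \frac{1}{1 + 2} \left(-29\right) + 18 = 2 \cdot 1 \left(-1\right) \frac{1}{3} \left(-29\right) + 18 = \left(- \frac{2}{3}\right) \left(-29\right) + 18 = \frac{58}{3} + 18 = \frac{112}{3}$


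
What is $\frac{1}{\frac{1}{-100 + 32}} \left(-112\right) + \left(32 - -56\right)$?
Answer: $7704$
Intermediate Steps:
$\frac{1}{\frac{1}{-100 + 32}} \left(-112\right) + \left(32 - -56\right) = \frac{1}{\frac{1}{-68}} \left(-112\right) + \left(32 + 56\right) = \frac{1}{- \frac{1}{68}} \left(-112\right) + 88 = \left(-68\right) \left(-112\right) + 88 = 7616 + 88 = 7704$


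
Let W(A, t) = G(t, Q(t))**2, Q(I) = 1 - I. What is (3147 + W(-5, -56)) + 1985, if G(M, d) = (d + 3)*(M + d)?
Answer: 8732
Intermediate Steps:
G(M, d) = (3 + d)*(M + d)
W(A, t) = (3 + (1 - t)**2 + t*(1 - t))**2 (W(A, t) = ((1 - t)**2 + 3*t + 3*(1 - t) + t*(1 - t))**2 = ((1 - t)**2 + 3*t + (3 - 3*t) + t*(1 - t))**2 = (3 + (1 - t)**2 + t*(1 - t))**2)
(3147 + W(-5, -56)) + 1985 = (3147 + (16 + (-56)**2 - 8*(-56))) + 1985 = (3147 + (16 + 3136 + 448)) + 1985 = (3147 + 3600) + 1985 = 6747 + 1985 = 8732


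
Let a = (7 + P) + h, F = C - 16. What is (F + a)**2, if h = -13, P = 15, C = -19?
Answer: 676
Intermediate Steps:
F = -35 (F = -19 - 16 = -35)
a = 9 (a = (7 + 15) - 13 = 22 - 13 = 9)
(F + a)**2 = (-35 + 9)**2 = (-26)**2 = 676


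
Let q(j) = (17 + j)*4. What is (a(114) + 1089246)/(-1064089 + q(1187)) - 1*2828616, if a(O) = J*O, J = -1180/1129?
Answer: -1127599153845962/398639739 ≈ -2.8286e+6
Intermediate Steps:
J = -1180/1129 (J = -1180*1/1129 = -1180/1129 ≈ -1.0452)
a(O) = -1180*O/1129
q(j) = 68 + 4*j
(a(114) + 1089246)/(-1064089 + q(1187)) - 1*2828616 = (-1180/1129*114 + 1089246)/(-1064089 + (68 + 4*1187)) - 1*2828616 = (-134520/1129 + 1089246)/(-1064089 + (68 + 4748)) - 2828616 = 1229624214/(1129*(-1064089 + 4816)) - 2828616 = (1229624214/1129)/(-1059273) - 2828616 = (1229624214/1129)*(-1/1059273) - 2828616 = -409874738/398639739 - 2828616 = -1127599153845962/398639739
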